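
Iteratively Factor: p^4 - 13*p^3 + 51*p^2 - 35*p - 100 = (p - 5)*(p^3 - 8*p^2 + 11*p + 20) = (p - 5)*(p + 1)*(p^2 - 9*p + 20) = (p - 5)^2*(p + 1)*(p - 4)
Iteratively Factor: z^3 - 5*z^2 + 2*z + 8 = (z + 1)*(z^2 - 6*z + 8) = (z - 2)*(z + 1)*(z - 4)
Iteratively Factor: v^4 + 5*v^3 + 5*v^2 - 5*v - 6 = (v + 3)*(v^3 + 2*v^2 - v - 2) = (v - 1)*(v + 3)*(v^2 + 3*v + 2) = (v - 1)*(v + 1)*(v + 3)*(v + 2)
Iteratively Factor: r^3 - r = (r - 1)*(r^2 + r) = (r - 1)*(r + 1)*(r)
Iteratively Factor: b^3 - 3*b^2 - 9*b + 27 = (b + 3)*(b^2 - 6*b + 9) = (b - 3)*(b + 3)*(b - 3)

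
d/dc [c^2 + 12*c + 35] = 2*c + 12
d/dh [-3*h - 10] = -3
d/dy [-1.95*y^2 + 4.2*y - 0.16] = 4.2 - 3.9*y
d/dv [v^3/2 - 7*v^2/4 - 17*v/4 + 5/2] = 3*v^2/2 - 7*v/2 - 17/4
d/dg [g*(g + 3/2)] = 2*g + 3/2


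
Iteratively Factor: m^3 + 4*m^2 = (m)*(m^2 + 4*m) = m^2*(m + 4)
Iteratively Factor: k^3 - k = (k - 1)*(k^2 + k) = k*(k - 1)*(k + 1)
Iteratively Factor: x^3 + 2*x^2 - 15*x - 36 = (x + 3)*(x^2 - x - 12) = (x - 4)*(x + 3)*(x + 3)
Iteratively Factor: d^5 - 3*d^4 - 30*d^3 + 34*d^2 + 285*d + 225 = (d - 5)*(d^4 + 2*d^3 - 20*d^2 - 66*d - 45) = (d - 5)^2*(d^3 + 7*d^2 + 15*d + 9) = (d - 5)^2*(d + 3)*(d^2 + 4*d + 3) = (d - 5)^2*(d + 1)*(d + 3)*(d + 3)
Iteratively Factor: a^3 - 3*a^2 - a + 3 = (a - 1)*(a^2 - 2*a - 3) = (a - 1)*(a + 1)*(a - 3)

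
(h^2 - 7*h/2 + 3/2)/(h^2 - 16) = (2*h^2 - 7*h + 3)/(2*(h^2 - 16))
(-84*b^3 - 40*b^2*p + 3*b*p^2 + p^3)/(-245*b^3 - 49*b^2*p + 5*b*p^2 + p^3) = (-12*b^2 - 4*b*p + p^2)/(-35*b^2 - 2*b*p + p^2)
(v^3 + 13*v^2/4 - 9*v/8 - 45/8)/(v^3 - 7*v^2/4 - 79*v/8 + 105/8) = (2*v + 3)/(2*v - 7)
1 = 1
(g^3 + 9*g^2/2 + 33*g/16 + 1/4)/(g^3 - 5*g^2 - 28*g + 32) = (g^2 + g/2 + 1/16)/(g^2 - 9*g + 8)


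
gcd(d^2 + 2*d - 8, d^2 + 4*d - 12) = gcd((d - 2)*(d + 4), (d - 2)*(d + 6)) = d - 2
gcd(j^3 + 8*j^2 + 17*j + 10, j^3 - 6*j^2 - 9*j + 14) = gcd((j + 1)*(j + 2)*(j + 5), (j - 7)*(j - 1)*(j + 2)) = j + 2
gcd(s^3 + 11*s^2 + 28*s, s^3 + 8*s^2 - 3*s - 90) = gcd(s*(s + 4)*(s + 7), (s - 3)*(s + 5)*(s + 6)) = 1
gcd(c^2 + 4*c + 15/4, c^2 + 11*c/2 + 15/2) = c + 5/2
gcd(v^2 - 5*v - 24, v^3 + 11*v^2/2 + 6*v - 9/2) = v + 3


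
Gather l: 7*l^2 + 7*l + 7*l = 7*l^2 + 14*l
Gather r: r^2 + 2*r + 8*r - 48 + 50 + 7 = r^2 + 10*r + 9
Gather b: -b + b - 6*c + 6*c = 0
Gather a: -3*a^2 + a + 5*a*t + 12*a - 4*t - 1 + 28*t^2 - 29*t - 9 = -3*a^2 + a*(5*t + 13) + 28*t^2 - 33*t - 10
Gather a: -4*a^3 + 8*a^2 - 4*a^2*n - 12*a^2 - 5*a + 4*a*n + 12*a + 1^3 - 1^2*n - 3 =-4*a^3 + a^2*(-4*n - 4) + a*(4*n + 7) - n - 2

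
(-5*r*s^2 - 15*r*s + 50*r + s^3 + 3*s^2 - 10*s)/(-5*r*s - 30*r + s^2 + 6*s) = (s^2 + 3*s - 10)/(s + 6)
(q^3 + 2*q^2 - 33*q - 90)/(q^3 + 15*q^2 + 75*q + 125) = (q^2 - 3*q - 18)/(q^2 + 10*q + 25)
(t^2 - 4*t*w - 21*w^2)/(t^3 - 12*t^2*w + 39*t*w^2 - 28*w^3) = (t + 3*w)/(t^2 - 5*t*w + 4*w^2)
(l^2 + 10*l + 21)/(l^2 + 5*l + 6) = (l + 7)/(l + 2)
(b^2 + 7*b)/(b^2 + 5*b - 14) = b/(b - 2)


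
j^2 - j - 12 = (j - 4)*(j + 3)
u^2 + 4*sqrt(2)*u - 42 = (u - 3*sqrt(2))*(u + 7*sqrt(2))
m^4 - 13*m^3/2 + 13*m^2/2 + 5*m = m*(m - 5)*(m - 2)*(m + 1/2)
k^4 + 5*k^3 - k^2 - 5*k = k*(k - 1)*(k + 1)*(k + 5)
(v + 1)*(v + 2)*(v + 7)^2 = v^4 + 17*v^3 + 93*v^2 + 175*v + 98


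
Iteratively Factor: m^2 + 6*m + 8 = (m + 2)*(m + 4)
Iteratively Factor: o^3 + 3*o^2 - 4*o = (o + 4)*(o^2 - o) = o*(o + 4)*(o - 1)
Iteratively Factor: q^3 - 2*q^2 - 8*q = (q - 4)*(q^2 + 2*q) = (q - 4)*(q + 2)*(q)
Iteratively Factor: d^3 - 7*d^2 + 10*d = (d)*(d^2 - 7*d + 10) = d*(d - 2)*(d - 5)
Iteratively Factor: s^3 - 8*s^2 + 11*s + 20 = (s - 5)*(s^2 - 3*s - 4) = (s - 5)*(s + 1)*(s - 4)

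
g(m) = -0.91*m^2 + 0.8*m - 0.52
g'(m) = 0.8 - 1.82*m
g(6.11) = -29.60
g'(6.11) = -10.32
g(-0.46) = -1.08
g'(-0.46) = 1.64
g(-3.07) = -11.55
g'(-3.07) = 6.39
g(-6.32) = -41.92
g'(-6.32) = 12.30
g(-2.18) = -6.59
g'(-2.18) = 4.77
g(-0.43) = -1.03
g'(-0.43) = 1.58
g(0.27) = -0.37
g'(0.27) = 0.31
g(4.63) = -16.32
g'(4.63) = -7.63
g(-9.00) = -81.43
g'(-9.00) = 17.18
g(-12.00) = -141.16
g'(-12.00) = 22.64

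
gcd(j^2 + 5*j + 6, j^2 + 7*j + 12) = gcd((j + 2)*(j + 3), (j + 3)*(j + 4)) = j + 3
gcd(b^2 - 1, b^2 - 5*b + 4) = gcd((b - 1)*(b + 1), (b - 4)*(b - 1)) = b - 1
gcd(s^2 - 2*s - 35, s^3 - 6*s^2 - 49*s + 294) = s - 7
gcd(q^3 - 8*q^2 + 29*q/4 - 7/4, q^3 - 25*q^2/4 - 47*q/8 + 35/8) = q^2 - 15*q/2 + 7/2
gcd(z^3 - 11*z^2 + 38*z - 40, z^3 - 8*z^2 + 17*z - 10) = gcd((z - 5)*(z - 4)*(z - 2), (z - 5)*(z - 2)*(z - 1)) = z^2 - 7*z + 10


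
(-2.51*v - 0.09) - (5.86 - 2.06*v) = -0.45*v - 5.95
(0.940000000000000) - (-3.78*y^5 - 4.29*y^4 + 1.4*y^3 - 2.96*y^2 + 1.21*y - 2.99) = 3.78*y^5 + 4.29*y^4 - 1.4*y^3 + 2.96*y^2 - 1.21*y + 3.93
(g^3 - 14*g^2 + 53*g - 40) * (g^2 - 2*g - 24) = g^5 - 16*g^4 + 57*g^3 + 190*g^2 - 1192*g + 960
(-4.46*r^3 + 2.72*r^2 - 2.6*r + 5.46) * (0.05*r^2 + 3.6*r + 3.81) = -0.223*r^5 - 15.92*r^4 - 7.3306*r^3 + 1.2762*r^2 + 9.75*r + 20.8026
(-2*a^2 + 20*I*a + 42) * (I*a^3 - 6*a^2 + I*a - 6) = -2*I*a^5 - 8*a^4 - 80*I*a^3 - 260*a^2 - 78*I*a - 252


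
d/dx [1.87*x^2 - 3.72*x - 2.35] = 3.74*x - 3.72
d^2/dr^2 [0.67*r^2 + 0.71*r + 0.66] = 1.34000000000000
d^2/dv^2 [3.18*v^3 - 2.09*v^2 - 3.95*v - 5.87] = 19.08*v - 4.18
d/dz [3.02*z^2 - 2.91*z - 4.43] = 6.04*z - 2.91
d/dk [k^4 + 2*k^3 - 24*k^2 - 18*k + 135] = 4*k^3 + 6*k^2 - 48*k - 18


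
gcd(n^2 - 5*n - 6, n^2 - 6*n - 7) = n + 1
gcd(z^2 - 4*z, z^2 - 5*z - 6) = 1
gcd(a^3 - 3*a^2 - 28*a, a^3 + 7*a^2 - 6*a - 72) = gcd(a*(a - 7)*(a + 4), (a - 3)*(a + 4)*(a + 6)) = a + 4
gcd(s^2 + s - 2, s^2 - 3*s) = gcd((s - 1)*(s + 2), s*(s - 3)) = 1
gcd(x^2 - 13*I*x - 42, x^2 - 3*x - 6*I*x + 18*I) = x - 6*I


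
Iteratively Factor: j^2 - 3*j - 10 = (j - 5)*(j + 2)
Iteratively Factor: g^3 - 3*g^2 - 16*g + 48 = (g - 4)*(g^2 + g - 12) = (g - 4)*(g - 3)*(g + 4)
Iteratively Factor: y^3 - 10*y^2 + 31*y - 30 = (y - 5)*(y^2 - 5*y + 6) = (y - 5)*(y - 3)*(y - 2)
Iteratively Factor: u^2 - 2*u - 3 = (u - 3)*(u + 1)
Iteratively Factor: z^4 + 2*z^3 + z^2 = (z)*(z^3 + 2*z^2 + z) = z^2*(z^2 + 2*z + 1) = z^2*(z + 1)*(z + 1)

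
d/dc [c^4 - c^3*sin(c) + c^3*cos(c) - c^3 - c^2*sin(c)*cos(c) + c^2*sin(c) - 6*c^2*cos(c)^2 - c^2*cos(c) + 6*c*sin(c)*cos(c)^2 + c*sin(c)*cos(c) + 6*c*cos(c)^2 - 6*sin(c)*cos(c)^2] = -sqrt(2)*c^3*sin(c + pi/4) + 4*c^3 - 2*c^2*sin(c) + 6*c^2*sin(2*c) + 4*c^2*cos(c) - c^2*cos(2*c) - 3*c^2 + 2*c*sin(c) - 7*c*sin(2*c) - c*cos(c)/2 - 5*c*cos(2*c) + 9*c*cos(3*c)/2 - 6*c - 9*sin(c)/2 + sin(2*c)/2 + 3*sin(3*c)/2 + 9*cos(c)/2 + 3*cos(2*c) - 9*cos(3*c)/2 - 6*sqrt(2)*cos(c + pi/4) + 3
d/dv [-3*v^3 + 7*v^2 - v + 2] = -9*v^2 + 14*v - 1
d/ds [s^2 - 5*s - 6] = 2*s - 5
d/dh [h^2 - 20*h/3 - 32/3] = 2*h - 20/3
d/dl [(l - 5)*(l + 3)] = 2*l - 2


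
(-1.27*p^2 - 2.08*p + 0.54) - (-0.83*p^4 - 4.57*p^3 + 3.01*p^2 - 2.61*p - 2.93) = 0.83*p^4 + 4.57*p^3 - 4.28*p^2 + 0.53*p + 3.47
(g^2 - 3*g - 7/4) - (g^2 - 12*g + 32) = 9*g - 135/4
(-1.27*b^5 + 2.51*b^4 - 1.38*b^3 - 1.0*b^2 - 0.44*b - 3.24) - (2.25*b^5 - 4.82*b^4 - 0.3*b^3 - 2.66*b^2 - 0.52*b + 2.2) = -3.52*b^5 + 7.33*b^4 - 1.08*b^3 + 1.66*b^2 + 0.08*b - 5.44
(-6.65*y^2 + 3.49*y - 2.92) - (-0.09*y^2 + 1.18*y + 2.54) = -6.56*y^2 + 2.31*y - 5.46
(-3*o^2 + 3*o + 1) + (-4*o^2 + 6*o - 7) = -7*o^2 + 9*o - 6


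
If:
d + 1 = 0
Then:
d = -1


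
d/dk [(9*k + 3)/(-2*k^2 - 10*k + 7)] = 3*(6*k^2 + 4*k + 31)/(4*k^4 + 40*k^3 + 72*k^2 - 140*k + 49)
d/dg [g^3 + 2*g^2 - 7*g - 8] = 3*g^2 + 4*g - 7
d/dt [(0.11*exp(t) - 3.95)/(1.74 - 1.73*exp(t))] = -6.6421*exp(t)/(1.73*exp(t) - 1.74)^2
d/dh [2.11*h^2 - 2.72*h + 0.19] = 4.22*h - 2.72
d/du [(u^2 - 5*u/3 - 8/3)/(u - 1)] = (u^2 - 2*u + 13/3)/(u^2 - 2*u + 1)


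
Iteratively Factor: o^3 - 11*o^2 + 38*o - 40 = (o - 4)*(o^2 - 7*o + 10) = (o - 5)*(o - 4)*(o - 2)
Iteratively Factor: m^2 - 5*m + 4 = (m - 1)*(m - 4)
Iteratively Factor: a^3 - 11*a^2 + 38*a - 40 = (a - 2)*(a^2 - 9*a + 20) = (a - 4)*(a - 2)*(a - 5)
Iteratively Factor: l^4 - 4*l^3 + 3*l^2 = (l)*(l^3 - 4*l^2 + 3*l) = l*(l - 1)*(l^2 - 3*l) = l^2*(l - 1)*(l - 3)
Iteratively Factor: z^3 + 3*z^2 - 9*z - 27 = (z - 3)*(z^2 + 6*z + 9) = (z - 3)*(z + 3)*(z + 3)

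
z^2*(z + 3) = z^3 + 3*z^2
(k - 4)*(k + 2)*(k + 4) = k^3 + 2*k^2 - 16*k - 32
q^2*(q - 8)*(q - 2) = q^4 - 10*q^3 + 16*q^2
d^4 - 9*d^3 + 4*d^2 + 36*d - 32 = (d - 8)*(d - 2)*(d - 1)*(d + 2)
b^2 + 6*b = b*(b + 6)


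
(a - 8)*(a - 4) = a^2 - 12*a + 32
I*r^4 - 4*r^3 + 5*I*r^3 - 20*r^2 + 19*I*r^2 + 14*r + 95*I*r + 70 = (r + 5)*(r - 2*I)*(r + 7*I)*(I*r + 1)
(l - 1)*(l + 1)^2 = l^3 + l^2 - l - 1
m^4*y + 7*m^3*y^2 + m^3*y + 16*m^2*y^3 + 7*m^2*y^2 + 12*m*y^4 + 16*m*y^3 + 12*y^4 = (m + 2*y)^2*(m + 3*y)*(m*y + y)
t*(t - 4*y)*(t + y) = t^3 - 3*t^2*y - 4*t*y^2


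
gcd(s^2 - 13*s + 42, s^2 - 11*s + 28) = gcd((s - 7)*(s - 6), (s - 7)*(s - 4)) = s - 7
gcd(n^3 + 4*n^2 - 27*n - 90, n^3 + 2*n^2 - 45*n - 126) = n^2 + 9*n + 18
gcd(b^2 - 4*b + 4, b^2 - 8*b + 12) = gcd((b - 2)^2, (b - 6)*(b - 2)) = b - 2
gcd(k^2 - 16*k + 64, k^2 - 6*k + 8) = 1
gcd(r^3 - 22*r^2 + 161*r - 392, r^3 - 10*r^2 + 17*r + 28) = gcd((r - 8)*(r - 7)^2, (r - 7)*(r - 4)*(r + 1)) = r - 7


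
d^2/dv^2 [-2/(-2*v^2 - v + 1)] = 4*(-4*v^2 - 2*v + (4*v + 1)^2 + 2)/(2*v^2 + v - 1)^3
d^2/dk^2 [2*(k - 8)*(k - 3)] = 4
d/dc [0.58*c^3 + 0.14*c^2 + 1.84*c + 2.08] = 1.74*c^2 + 0.28*c + 1.84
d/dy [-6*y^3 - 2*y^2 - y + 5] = -18*y^2 - 4*y - 1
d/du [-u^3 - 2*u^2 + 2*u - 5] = -3*u^2 - 4*u + 2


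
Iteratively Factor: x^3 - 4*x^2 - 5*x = (x - 5)*(x^2 + x) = x*(x - 5)*(x + 1)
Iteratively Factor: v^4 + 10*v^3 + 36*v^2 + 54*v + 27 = (v + 1)*(v^3 + 9*v^2 + 27*v + 27) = (v + 1)*(v + 3)*(v^2 + 6*v + 9) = (v + 1)*(v + 3)^2*(v + 3)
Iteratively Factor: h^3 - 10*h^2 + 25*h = (h)*(h^2 - 10*h + 25) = h*(h - 5)*(h - 5)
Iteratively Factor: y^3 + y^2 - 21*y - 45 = (y - 5)*(y^2 + 6*y + 9) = (y - 5)*(y + 3)*(y + 3)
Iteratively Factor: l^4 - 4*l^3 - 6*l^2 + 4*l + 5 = (l + 1)*(l^3 - 5*l^2 - l + 5) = (l - 5)*(l + 1)*(l^2 - 1) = (l - 5)*(l - 1)*(l + 1)*(l + 1)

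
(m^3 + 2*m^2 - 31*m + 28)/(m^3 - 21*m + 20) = (m + 7)/(m + 5)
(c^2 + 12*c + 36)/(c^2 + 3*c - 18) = (c + 6)/(c - 3)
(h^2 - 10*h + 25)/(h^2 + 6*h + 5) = (h^2 - 10*h + 25)/(h^2 + 6*h + 5)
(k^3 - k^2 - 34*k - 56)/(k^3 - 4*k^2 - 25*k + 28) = (k + 2)/(k - 1)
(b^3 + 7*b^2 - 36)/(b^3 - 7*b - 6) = (-b^3 - 7*b^2 + 36)/(-b^3 + 7*b + 6)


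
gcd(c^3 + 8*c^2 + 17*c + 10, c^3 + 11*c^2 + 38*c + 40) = c^2 + 7*c + 10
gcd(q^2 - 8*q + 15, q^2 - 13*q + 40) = q - 5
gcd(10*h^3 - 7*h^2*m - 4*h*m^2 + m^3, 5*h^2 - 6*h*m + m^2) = 5*h^2 - 6*h*m + m^2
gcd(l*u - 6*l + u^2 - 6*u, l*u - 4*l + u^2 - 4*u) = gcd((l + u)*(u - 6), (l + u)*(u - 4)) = l + u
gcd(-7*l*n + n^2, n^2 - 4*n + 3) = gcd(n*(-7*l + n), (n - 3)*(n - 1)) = 1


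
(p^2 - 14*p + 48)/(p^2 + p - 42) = (p - 8)/(p + 7)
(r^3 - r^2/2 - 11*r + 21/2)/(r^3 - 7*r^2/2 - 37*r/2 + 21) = (r - 3)/(r - 6)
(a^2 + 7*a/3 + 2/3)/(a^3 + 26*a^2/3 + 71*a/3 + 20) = (3*a^2 + 7*a + 2)/(3*a^3 + 26*a^2 + 71*a + 60)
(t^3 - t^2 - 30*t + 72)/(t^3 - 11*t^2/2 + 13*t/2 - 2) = 2*(t^2 + 3*t - 18)/(2*t^2 - 3*t + 1)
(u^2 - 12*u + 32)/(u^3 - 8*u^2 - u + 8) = (u - 4)/(u^2 - 1)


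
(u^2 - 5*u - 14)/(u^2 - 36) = (u^2 - 5*u - 14)/(u^2 - 36)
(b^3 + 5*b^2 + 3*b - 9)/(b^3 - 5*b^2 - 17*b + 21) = (b + 3)/(b - 7)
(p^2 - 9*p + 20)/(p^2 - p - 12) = (p - 5)/(p + 3)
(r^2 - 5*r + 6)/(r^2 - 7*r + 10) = (r - 3)/(r - 5)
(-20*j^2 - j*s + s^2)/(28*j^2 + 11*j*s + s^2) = (-5*j + s)/(7*j + s)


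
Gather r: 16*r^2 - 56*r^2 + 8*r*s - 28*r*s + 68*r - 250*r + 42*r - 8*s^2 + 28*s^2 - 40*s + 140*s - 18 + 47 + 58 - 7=-40*r^2 + r*(-20*s - 140) + 20*s^2 + 100*s + 80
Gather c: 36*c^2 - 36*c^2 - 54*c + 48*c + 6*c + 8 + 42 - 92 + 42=0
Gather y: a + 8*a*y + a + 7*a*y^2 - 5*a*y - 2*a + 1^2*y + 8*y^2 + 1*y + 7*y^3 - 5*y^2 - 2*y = 3*a*y + 7*y^3 + y^2*(7*a + 3)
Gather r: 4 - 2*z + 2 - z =6 - 3*z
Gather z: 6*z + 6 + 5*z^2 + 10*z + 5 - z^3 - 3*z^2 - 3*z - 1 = -z^3 + 2*z^2 + 13*z + 10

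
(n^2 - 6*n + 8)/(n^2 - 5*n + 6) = (n - 4)/(n - 3)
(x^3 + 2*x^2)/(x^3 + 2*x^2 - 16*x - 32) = x^2/(x^2 - 16)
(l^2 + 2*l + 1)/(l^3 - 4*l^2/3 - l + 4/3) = 3*(l + 1)/(3*l^2 - 7*l + 4)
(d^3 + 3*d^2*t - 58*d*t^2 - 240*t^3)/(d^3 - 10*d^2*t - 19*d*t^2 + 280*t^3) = (-d - 6*t)/(-d + 7*t)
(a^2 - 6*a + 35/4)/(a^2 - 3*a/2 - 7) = (a - 5/2)/(a + 2)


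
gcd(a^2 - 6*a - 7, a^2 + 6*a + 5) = a + 1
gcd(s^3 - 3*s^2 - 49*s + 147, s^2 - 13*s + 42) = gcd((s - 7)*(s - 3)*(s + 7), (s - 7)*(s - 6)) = s - 7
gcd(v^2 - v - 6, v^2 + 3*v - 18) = v - 3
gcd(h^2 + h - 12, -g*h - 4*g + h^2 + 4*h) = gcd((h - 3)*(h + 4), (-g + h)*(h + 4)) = h + 4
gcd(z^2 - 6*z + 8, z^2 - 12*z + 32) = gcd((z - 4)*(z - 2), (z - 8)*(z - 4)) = z - 4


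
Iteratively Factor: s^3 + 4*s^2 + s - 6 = (s + 3)*(s^2 + s - 2) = (s - 1)*(s + 3)*(s + 2)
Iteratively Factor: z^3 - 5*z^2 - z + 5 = (z + 1)*(z^2 - 6*z + 5) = (z - 1)*(z + 1)*(z - 5)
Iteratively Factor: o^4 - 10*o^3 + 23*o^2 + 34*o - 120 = (o - 5)*(o^3 - 5*o^2 - 2*o + 24) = (o - 5)*(o - 3)*(o^2 - 2*o - 8) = (o - 5)*(o - 4)*(o - 3)*(o + 2)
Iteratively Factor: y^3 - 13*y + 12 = (y + 4)*(y^2 - 4*y + 3) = (y - 3)*(y + 4)*(y - 1)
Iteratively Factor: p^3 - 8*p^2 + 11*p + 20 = (p - 5)*(p^2 - 3*p - 4) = (p - 5)*(p + 1)*(p - 4)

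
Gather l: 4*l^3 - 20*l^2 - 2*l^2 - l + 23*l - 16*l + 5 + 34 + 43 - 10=4*l^3 - 22*l^2 + 6*l + 72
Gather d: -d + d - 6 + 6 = 0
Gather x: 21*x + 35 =21*x + 35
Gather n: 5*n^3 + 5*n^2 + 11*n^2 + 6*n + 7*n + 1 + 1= 5*n^3 + 16*n^2 + 13*n + 2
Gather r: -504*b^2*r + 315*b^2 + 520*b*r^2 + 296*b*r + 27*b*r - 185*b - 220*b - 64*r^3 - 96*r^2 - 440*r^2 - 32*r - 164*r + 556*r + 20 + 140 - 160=315*b^2 - 405*b - 64*r^3 + r^2*(520*b - 536) + r*(-504*b^2 + 323*b + 360)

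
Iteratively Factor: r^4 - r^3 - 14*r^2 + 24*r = (r + 4)*(r^3 - 5*r^2 + 6*r) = r*(r + 4)*(r^2 - 5*r + 6) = r*(r - 3)*(r + 4)*(r - 2)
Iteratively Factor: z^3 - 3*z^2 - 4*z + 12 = (z - 3)*(z^2 - 4) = (z - 3)*(z + 2)*(z - 2)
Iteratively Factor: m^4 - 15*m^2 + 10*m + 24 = (m - 3)*(m^3 + 3*m^2 - 6*m - 8) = (m - 3)*(m + 4)*(m^2 - m - 2) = (m - 3)*(m + 1)*(m + 4)*(m - 2)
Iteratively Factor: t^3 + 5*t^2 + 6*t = (t + 2)*(t^2 + 3*t) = (t + 2)*(t + 3)*(t)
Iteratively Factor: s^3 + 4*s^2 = (s + 4)*(s^2) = s*(s + 4)*(s)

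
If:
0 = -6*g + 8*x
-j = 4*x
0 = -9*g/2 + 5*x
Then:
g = 0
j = 0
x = 0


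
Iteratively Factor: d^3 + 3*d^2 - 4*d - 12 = (d + 3)*(d^2 - 4) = (d - 2)*(d + 3)*(d + 2)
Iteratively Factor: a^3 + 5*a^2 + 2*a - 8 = (a - 1)*(a^2 + 6*a + 8) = (a - 1)*(a + 4)*(a + 2)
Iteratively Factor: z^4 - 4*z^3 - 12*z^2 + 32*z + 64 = (z - 4)*(z^3 - 12*z - 16) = (z - 4)^2*(z^2 + 4*z + 4) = (z - 4)^2*(z + 2)*(z + 2)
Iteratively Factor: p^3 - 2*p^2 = (p)*(p^2 - 2*p) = p^2*(p - 2)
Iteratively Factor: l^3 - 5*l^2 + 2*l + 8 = (l - 4)*(l^2 - l - 2) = (l - 4)*(l - 2)*(l + 1)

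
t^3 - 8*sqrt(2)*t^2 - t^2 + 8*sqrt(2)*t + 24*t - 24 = (t - 1)*(t - 6*sqrt(2))*(t - 2*sqrt(2))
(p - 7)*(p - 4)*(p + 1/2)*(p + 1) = p^4 - 19*p^3/2 + 12*p^2 + 73*p/2 + 14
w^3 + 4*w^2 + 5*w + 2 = (w + 1)^2*(w + 2)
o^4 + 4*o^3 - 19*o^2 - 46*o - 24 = (o - 4)*(o + 1)^2*(o + 6)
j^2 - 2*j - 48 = (j - 8)*(j + 6)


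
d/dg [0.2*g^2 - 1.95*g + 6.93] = 0.4*g - 1.95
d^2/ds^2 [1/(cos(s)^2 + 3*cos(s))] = (-(1 - cos(2*s))^2 + 45*cos(s)/4 - 11*cos(2*s)/2 - 9*cos(3*s)/4 + 33/2)/((cos(s) + 3)^3*cos(s)^3)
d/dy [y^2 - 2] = 2*y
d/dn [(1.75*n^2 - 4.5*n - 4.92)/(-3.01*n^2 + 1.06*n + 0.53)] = (-11.69*n^2 - 27.7634*n + 2.8302)/(9.0601*n^4 - 6.3812*n^3 - 2.067*n^2 + 1.1236*n + 0.2809)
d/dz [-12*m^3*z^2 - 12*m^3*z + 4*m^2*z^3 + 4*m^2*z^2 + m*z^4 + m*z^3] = m*(-24*m^2*z - 12*m^2 + 12*m*z^2 + 8*m*z + 4*z^3 + 3*z^2)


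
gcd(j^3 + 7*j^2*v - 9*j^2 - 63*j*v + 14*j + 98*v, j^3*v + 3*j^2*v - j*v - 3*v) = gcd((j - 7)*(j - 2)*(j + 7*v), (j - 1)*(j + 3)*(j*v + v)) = 1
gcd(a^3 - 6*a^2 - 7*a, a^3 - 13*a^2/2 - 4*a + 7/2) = a^2 - 6*a - 7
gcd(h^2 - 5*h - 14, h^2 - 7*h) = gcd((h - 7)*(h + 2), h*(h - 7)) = h - 7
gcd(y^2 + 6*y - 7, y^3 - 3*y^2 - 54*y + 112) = y + 7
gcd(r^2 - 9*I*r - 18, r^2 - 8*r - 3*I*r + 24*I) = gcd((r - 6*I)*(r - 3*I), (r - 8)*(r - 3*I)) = r - 3*I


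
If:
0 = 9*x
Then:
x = 0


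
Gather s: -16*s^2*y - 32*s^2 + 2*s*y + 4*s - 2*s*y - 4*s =s^2*(-16*y - 32)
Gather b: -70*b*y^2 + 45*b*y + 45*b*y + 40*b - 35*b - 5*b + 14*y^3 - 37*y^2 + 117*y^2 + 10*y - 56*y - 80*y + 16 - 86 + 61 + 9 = b*(-70*y^2 + 90*y) + 14*y^3 + 80*y^2 - 126*y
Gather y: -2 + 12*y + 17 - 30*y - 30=-18*y - 15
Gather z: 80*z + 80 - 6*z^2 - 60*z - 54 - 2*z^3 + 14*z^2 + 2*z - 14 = -2*z^3 + 8*z^2 + 22*z + 12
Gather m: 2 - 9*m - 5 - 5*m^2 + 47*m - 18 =-5*m^2 + 38*m - 21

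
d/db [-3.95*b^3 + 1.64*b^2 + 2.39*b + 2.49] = -11.85*b^2 + 3.28*b + 2.39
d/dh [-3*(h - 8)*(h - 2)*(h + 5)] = -9*h^2 + 30*h + 102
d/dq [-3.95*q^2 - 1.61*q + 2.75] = -7.9*q - 1.61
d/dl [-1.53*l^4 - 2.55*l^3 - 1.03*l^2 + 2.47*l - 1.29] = -6.12*l^3 - 7.65*l^2 - 2.06*l + 2.47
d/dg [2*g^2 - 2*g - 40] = 4*g - 2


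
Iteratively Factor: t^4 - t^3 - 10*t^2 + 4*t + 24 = (t - 2)*(t^3 + t^2 - 8*t - 12) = (t - 2)*(t + 2)*(t^2 - t - 6) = (t - 3)*(t - 2)*(t + 2)*(t + 2)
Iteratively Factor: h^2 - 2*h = (h)*(h - 2)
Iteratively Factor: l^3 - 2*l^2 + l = (l)*(l^2 - 2*l + 1) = l*(l - 1)*(l - 1)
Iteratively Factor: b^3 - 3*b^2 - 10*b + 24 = (b - 4)*(b^2 + b - 6) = (b - 4)*(b + 3)*(b - 2)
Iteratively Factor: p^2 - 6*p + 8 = (p - 4)*(p - 2)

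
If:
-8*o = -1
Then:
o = 1/8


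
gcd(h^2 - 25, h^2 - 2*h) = 1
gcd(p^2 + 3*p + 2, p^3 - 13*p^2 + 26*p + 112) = p + 2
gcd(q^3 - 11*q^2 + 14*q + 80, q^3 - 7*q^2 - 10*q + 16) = q^2 - 6*q - 16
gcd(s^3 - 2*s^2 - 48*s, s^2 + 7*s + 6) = s + 6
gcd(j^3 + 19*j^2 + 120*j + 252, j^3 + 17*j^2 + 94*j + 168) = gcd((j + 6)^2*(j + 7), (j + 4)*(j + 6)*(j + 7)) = j^2 + 13*j + 42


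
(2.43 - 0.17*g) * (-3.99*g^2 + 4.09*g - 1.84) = 0.6783*g^3 - 10.391*g^2 + 10.2515*g - 4.4712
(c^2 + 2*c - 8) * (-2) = -2*c^2 - 4*c + 16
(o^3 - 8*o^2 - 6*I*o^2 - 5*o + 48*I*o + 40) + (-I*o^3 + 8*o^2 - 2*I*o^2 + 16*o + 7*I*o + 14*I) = o^3 - I*o^3 - 8*I*o^2 + 11*o + 55*I*o + 40 + 14*I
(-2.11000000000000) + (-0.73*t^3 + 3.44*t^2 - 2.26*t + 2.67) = -0.73*t^3 + 3.44*t^2 - 2.26*t + 0.56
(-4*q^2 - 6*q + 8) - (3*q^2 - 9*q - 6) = -7*q^2 + 3*q + 14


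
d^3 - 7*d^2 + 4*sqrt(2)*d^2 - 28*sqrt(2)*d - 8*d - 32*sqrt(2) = (d - 8)*(d + 1)*(d + 4*sqrt(2))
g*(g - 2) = g^2 - 2*g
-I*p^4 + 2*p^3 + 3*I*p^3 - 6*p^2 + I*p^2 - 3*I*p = p*(p - 3)*(p + I)*(-I*p + 1)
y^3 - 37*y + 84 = (y - 4)*(y - 3)*(y + 7)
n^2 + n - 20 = (n - 4)*(n + 5)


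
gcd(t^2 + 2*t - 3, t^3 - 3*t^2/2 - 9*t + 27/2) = t + 3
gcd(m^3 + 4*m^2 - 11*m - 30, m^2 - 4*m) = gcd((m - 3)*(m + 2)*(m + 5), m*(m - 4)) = 1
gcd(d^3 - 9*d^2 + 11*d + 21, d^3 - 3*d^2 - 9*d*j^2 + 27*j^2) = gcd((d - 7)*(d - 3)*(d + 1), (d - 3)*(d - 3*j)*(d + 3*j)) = d - 3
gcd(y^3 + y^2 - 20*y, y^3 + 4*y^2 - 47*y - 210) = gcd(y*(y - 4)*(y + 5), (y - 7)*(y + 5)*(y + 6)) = y + 5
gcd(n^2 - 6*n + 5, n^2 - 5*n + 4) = n - 1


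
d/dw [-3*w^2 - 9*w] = -6*w - 9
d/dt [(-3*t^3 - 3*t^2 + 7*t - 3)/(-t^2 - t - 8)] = (3*t^4 + 6*t^3 + 82*t^2 + 42*t - 59)/(t^4 + 2*t^3 + 17*t^2 + 16*t + 64)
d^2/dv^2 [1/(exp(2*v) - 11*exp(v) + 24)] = ((11 - 4*exp(v))*(exp(2*v) - 11*exp(v) + 24) + 2*(2*exp(v) - 11)^2*exp(v))*exp(v)/(exp(2*v) - 11*exp(v) + 24)^3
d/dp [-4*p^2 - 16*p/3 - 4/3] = -8*p - 16/3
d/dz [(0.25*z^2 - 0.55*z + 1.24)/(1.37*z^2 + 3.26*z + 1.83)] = (1.5685*z^2 - 2.4826*z - 5.0489)/(1.8769*z^4 + 8.9324*z^3 + 15.6418*z^2 + 11.9316*z + 3.3489)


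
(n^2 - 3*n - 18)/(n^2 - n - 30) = (n + 3)/(n + 5)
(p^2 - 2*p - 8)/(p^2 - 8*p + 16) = (p + 2)/(p - 4)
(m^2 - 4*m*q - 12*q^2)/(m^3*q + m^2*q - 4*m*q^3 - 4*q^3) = (-m + 6*q)/(q*(-m^2 + 2*m*q - m + 2*q))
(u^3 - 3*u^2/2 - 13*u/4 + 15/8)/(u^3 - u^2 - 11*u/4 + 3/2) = (u - 5/2)/(u - 2)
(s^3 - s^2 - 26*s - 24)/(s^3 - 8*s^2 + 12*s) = (s^2 + 5*s + 4)/(s*(s - 2))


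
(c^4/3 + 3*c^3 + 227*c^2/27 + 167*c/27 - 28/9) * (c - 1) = c^5/3 + 8*c^4/3 + 146*c^3/27 - 20*c^2/9 - 251*c/27 + 28/9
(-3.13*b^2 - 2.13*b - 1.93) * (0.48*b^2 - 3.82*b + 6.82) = -1.5024*b^4 + 10.9342*b^3 - 14.1364*b^2 - 7.154*b - 13.1626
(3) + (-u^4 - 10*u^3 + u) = -u^4 - 10*u^3 + u + 3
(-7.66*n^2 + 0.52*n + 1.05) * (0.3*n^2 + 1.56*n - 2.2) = -2.298*n^4 - 11.7936*n^3 + 17.9782*n^2 + 0.494*n - 2.31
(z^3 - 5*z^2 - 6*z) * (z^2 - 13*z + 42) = z^5 - 18*z^4 + 101*z^3 - 132*z^2 - 252*z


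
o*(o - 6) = o^2 - 6*o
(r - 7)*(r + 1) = r^2 - 6*r - 7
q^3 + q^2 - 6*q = q*(q - 2)*(q + 3)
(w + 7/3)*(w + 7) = w^2 + 28*w/3 + 49/3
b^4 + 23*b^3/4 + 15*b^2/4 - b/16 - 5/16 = (b - 1/4)*(b + 1/2)^2*(b + 5)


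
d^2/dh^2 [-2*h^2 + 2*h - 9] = -4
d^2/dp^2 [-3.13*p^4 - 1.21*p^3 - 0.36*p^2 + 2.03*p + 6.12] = -37.56*p^2 - 7.26*p - 0.72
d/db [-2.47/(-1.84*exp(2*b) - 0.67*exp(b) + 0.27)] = (-9.0896*exp(b) - 1.6549)*exp(b)/(1.84*exp(2*b) + 0.67*exp(b) - 0.27)^2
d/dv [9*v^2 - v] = 18*v - 1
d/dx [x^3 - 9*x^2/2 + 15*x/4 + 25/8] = 3*x^2 - 9*x + 15/4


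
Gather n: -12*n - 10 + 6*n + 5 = -6*n - 5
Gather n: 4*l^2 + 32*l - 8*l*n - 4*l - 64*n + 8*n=4*l^2 + 28*l + n*(-8*l - 56)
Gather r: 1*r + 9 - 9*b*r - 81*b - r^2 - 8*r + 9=-81*b - r^2 + r*(-9*b - 7) + 18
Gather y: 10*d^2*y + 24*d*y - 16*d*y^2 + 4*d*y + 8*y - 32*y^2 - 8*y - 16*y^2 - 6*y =y^2*(-16*d - 48) + y*(10*d^2 + 28*d - 6)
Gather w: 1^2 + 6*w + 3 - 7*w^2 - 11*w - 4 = -7*w^2 - 5*w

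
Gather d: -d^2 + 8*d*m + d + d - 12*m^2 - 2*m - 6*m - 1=-d^2 + d*(8*m + 2) - 12*m^2 - 8*m - 1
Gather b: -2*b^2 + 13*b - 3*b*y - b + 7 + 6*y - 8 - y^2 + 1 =-2*b^2 + b*(12 - 3*y) - y^2 + 6*y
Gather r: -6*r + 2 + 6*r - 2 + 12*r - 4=12*r - 4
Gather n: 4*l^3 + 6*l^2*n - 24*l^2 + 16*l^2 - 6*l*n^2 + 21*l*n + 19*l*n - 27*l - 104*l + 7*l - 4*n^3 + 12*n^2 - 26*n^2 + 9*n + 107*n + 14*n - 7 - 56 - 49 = 4*l^3 - 8*l^2 - 124*l - 4*n^3 + n^2*(-6*l - 14) + n*(6*l^2 + 40*l + 130) - 112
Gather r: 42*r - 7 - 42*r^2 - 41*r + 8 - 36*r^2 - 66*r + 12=-78*r^2 - 65*r + 13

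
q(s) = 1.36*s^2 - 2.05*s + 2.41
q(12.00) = 173.65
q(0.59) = 1.67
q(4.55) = 21.24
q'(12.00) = 30.59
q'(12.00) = 30.59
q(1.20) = 1.91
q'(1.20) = 1.21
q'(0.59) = -0.45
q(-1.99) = 11.88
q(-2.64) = 17.30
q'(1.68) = 2.52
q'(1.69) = 2.55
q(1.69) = 2.83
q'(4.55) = 10.33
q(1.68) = 2.80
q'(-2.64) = -9.23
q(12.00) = 173.65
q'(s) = 2.72*s - 2.05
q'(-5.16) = -16.09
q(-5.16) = 49.20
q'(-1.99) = -7.46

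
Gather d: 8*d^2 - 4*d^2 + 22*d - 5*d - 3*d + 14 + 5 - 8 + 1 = 4*d^2 + 14*d + 12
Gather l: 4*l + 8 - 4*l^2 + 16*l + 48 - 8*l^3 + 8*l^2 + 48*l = -8*l^3 + 4*l^2 + 68*l + 56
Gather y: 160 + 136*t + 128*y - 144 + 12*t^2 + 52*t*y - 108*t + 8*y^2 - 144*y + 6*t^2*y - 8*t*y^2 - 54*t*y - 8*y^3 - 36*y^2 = 12*t^2 + 28*t - 8*y^3 + y^2*(-8*t - 28) + y*(6*t^2 - 2*t - 16) + 16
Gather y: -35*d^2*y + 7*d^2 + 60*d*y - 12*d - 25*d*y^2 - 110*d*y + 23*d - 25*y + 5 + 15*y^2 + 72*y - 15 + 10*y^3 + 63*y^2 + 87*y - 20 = 7*d^2 + 11*d + 10*y^3 + y^2*(78 - 25*d) + y*(-35*d^2 - 50*d + 134) - 30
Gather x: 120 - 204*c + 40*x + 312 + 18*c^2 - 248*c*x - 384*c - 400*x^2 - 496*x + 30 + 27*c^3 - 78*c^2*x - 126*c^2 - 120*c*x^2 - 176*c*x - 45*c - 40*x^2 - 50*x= 27*c^3 - 108*c^2 - 633*c + x^2*(-120*c - 440) + x*(-78*c^2 - 424*c - 506) + 462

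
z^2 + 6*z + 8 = (z + 2)*(z + 4)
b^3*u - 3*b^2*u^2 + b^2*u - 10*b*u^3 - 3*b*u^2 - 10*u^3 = (b - 5*u)*(b + 2*u)*(b*u + u)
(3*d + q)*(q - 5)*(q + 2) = 3*d*q^2 - 9*d*q - 30*d + q^3 - 3*q^2 - 10*q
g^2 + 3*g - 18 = (g - 3)*(g + 6)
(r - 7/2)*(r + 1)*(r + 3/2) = r^3 - r^2 - 29*r/4 - 21/4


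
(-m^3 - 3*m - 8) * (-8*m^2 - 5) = 8*m^5 + 29*m^3 + 64*m^2 + 15*m + 40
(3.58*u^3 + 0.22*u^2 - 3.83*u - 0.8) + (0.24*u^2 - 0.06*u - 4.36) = 3.58*u^3 + 0.46*u^2 - 3.89*u - 5.16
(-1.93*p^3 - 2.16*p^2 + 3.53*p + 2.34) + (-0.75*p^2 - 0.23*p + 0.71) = -1.93*p^3 - 2.91*p^2 + 3.3*p + 3.05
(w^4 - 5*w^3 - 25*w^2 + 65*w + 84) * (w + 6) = w^5 + w^4 - 55*w^3 - 85*w^2 + 474*w + 504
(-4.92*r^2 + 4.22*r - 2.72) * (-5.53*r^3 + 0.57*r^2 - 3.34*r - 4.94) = 27.2076*r^5 - 26.141*r^4 + 33.8798*r^3 + 8.6596*r^2 - 11.762*r + 13.4368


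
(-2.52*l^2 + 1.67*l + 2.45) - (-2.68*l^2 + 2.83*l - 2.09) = 0.16*l^2 - 1.16*l + 4.54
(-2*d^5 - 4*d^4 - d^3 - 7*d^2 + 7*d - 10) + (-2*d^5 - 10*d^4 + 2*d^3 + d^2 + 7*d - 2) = -4*d^5 - 14*d^4 + d^3 - 6*d^2 + 14*d - 12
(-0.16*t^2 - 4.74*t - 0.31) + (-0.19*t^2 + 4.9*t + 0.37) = -0.35*t^2 + 0.16*t + 0.06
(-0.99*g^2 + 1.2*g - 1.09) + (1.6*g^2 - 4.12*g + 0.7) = 0.61*g^2 - 2.92*g - 0.39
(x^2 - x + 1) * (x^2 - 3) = x^4 - x^3 - 2*x^2 + 3*x - 3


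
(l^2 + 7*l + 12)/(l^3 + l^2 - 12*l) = (l + 3)/(l*(l - 3))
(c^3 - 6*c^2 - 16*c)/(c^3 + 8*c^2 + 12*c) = (c - 8)/(c + 6)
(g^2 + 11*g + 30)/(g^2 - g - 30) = (g + 6)/(g - 6)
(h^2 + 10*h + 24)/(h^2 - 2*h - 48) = (h + 4)/(h - 8)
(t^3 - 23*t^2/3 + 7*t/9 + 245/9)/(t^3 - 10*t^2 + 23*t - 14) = (9*t^2 - 6*t - 35)/(9*(t^2 - 3*t + 2))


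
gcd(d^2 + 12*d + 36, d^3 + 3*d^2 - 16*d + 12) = d + 6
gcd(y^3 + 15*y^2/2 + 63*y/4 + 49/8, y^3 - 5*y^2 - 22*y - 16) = 1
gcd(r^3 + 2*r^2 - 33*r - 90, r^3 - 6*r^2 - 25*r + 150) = r^2 - r - 30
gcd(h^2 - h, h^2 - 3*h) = h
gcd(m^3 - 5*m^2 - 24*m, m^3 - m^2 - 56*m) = m^2 - 8*m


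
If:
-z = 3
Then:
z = -3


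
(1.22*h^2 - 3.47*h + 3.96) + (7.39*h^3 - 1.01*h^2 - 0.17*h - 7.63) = 7.39*h^3 + 0.21*h^2 - 3.64*h - 3.67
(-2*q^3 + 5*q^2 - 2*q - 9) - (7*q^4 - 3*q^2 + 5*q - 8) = -7*q^4 - 2*q^3 + 8*q^2 - 7*q - 1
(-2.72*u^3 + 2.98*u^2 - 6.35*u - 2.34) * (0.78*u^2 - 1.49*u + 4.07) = -2.1216*u^5 + 6.3772*u^4 - 20.4636*u^3 + 19.7649*u^2 - 22.3579*u - 9.5238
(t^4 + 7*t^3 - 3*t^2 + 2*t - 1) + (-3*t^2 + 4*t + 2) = t^4 + 7*t^3 - 6*t^2 + 6*t + 1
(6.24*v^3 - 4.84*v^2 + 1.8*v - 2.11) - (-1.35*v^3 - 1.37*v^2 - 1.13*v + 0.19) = 7.59*v^3 - 3.47*v^2 + 2.93*v - 2.3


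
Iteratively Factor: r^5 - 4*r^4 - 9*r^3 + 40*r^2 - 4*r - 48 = (r + 3)*(r^4 - 7*r^3 + 12*r^2 + 4*r - 16) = (r - 2)*(r + 3)*(r^3 - 5*r^2 + 2*r + 8) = (r - 4)*(r - 2)*(r + 3)*(r^2 - r - 2) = (r - 4)*(r - 2)*(r + 1)*(r + 3)*(r - 2)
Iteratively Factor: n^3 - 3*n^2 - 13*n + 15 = (n - 5)*(n^2 + 2*n - 3) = (n - 5)*(n + 3)*(n - 1)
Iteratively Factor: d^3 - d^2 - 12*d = (d + 3)*(d^2 - 4*d) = (d - 4)*(d + 3)*(d)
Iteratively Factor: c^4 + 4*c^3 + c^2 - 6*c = (c)*(c^3 + 4*c^2 + c - 6) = c*(c + 2)*(c^2 + 2*c - 3) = c*(c + 2)*(c + 3)*(c - 1)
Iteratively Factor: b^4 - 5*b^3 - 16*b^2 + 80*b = (b)*(b^3 - 5*b^2 - 16*b + 80) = b*(b - 5)*(b^2 - 16) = b*(b - 5)*(b + 4)*(b - 4)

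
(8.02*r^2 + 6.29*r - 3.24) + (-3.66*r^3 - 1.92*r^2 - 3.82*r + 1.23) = -3.66*r^3 + 6.1*r^2 + 2.47*r - 2.01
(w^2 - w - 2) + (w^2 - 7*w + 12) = 2*w^2 - 8*w + 10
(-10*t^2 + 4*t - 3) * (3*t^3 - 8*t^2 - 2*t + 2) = -30*t^5 + 92*t^4 - 21*t^3 - 4*t^2 + 14*t - 6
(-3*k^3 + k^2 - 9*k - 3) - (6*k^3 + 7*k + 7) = -9*k^3 + k^2 - 16*k - 10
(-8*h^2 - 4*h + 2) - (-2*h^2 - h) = -6*h^2 - 3*h + 2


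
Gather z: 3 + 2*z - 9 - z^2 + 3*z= -z^2 + 5*z - 6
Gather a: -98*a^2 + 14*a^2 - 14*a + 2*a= -84*a^2 - 12*a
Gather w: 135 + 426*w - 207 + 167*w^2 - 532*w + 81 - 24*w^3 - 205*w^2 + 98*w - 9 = -24*w^3 - 38*w^2 - 8*w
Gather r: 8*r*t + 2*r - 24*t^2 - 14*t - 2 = r*(8*t + 2) - 24*t^2 - 14*t - 2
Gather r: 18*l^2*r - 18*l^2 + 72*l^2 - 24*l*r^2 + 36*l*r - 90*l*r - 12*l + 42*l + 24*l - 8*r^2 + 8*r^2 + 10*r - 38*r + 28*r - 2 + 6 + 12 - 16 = 54*l^2 - 24*l*r^2 + 54*l + r*(18*l^2 - 54*l)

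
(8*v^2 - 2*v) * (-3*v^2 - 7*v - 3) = -24*v^4 - 50*v^3 - 10*v^2 + 6*v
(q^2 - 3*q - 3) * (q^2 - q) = q^4 - 4*q^3 + 3*q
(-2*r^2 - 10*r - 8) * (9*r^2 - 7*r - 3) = -18*r^4 - 76*r^3 + 4*r^2 + 86*r + 24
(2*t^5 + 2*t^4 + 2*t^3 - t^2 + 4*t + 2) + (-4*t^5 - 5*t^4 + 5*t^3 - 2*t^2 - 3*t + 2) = -2*t^5 - 3*t^4 + 7*t^3 - 3*t^2 + t + 4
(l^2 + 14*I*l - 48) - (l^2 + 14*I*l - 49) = 1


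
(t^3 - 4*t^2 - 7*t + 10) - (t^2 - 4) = t^3 - 5*t^2 - 7*t + 14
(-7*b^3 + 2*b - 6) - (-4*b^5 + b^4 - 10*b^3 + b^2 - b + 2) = 4*b^5 - b^4 + 3*b^3 - b^2 + 3*b - 8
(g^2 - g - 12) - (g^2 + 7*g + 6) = -8*g - 18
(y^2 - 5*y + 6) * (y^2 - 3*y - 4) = y^4 - 8*y^3 + 17*y^2 + 2*y - 24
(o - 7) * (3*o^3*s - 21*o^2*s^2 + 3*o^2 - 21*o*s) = 3*o^4*s - 21*o^3*s^2 - 21*o^3*s + 3*o^3 + 147*o^2*s^2 - 21*o^2*s - 21*o^2 + 147*o*s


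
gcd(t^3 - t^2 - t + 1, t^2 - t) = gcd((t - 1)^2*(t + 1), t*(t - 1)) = t - 1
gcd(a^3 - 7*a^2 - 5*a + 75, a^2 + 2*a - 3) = a + 3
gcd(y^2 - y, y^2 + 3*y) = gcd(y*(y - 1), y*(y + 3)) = y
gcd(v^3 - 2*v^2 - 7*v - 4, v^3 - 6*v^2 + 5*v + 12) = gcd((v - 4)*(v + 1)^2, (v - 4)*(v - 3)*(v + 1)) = v^2 - 3*v - 4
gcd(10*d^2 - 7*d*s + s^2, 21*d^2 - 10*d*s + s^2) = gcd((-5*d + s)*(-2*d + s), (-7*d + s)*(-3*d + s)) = 1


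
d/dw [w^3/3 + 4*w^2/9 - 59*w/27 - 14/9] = w^2 + 8*w/9 - 59/27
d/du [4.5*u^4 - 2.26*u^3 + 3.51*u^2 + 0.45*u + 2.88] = 18.0*u^3 - 6.78*u^2 + 7.02*u + 0.45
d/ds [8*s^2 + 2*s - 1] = 16*s + 2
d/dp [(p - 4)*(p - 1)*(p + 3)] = 3*p^2 - 4*p - 11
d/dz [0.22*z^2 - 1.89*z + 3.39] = 0.44*z - 1.89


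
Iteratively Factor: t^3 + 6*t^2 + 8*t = (t)*(t^2 + 6*t + 8) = t*(t + 2)*(t + 4)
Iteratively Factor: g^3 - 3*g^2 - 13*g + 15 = (g - 1)*(g^2 - 2*g - 15) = (g - 1)*(g + 3)*(g - 5)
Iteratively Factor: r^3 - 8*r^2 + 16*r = (r - 4)*(r^2 - 4*r) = r*(r - 4)*(r - 4)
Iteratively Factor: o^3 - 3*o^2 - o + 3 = (o - 3)*(o^2 - 1) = (o - 3)*(o + 1)*(o - 1)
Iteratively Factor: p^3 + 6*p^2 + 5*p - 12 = (p + 4)*(p^2 + 2*p - 3) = (p + 3)*(p + 4)*(p - 1)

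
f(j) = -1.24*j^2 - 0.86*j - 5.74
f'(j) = -2.48*j - 0.86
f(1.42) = -9.46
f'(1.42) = -4.38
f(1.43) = -9.51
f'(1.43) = -4.41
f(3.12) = -20.49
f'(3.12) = -8.60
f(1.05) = -8.01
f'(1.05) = -3.46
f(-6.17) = -47.64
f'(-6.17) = 14.44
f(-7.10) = -62.14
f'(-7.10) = 16.75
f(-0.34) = -5.59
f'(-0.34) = -0.02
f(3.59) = -24.81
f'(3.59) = -9.76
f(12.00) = -194.62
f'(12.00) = -30.62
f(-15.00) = -271.84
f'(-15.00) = 36.34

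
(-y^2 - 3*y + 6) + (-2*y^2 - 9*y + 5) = -3*y^2 - 12*y + 11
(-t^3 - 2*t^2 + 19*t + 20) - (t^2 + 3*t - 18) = -t^3 - 3*t^2 + 16*t + 38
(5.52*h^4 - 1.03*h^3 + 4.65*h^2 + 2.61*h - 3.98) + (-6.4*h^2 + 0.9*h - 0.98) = 5.52*h^4 - 1.03*h^3 - 1.75*h^2 + 3.51*h - 4.96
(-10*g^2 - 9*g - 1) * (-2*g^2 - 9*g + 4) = 20*g^4 + 108*g^3 + 43*g^2 - 27*g - 4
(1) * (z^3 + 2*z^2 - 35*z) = z^3 + 2*z^2 - 35*z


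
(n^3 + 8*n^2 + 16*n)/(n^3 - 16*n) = (n + 4)/(n - 4)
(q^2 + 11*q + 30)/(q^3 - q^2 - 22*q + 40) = (q + 6)/(q^2 - 6*q + 8)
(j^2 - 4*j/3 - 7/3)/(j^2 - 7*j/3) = (j + 1)/j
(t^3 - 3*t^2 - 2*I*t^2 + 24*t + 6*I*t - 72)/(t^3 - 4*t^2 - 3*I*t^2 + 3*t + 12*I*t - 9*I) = (t^2 - 2*I*t + 24)/(t^2 - t*(1 + 3*I) + 3*I)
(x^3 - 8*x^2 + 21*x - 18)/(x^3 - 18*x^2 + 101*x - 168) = (x^2 - 5*x + 6)/(x^2 - 15*x + 56)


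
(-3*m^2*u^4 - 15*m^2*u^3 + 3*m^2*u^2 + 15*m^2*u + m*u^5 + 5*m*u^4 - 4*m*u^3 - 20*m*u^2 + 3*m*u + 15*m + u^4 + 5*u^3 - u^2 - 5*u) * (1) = -3*m^2*u^4 - 15*m^2*u^3 + 3*m^2*u^2 + 15*m^2*u + m*u^5 + 5*m*u^4 - 4*m*u^3 - 20*m*u^2 + 3*m*u + 15*m + u^4 + 5*u^3 - u^2 - 5*u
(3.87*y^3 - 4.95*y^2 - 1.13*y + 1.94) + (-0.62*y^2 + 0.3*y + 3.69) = 3.87*y^3 - 5.57*y^2 - 0.83*y + 5.63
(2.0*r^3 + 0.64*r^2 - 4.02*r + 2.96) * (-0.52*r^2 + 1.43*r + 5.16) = -1.04*r^5 + 2.5272*r^4 + 13.3256*r^3 - 3.9854*r^2 - 16.5104*r + 15.2736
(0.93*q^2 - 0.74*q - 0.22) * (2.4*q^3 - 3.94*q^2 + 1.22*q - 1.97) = 2.232*q^5 - 5.4402*q^4 + 3.5222*q^3 - 1.8681*q^2 + 1.1894*q + 0.4334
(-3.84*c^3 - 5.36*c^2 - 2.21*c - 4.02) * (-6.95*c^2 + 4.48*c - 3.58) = 26.688*c^5 + 20.0488*c^4 + 5.0939*c^3 + 37.227*c^2 - 10.0978*c + 14.3916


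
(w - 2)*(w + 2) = w^2 - 4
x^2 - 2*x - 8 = (x - 4)*(x + 2)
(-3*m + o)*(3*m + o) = -9*m^2 + o^2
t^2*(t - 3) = t^3 - 3*t^2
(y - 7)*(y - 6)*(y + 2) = y^3 - 11*y^2 + 16*y + 84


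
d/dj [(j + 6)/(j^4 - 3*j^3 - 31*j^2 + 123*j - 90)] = (-3*j^2 + 18*j - 23)/(j^6 - 18*j^5 + 127*j^4 - 444*j^3 + 799*j^2 - 690*j + 225)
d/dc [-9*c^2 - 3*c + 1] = -18*c - 3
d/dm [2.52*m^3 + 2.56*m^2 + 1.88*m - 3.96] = 7.56*m^2 + 5.12*m + 1.88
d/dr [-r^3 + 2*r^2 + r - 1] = -3*r^2 + 4*r + 1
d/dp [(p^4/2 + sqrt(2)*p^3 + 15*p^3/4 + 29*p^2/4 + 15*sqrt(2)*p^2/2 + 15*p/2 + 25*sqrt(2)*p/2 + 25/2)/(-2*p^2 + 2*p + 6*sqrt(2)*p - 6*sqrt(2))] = (-4*p^5 - 9*p^4 + 14*sqrt(2)*p^4 + 78*p^3 + 74*sqrt(2)*p^3 + 32*sqrt(2)*p^2 + 167*p^2 - 260*p - 174*sqrt(2)*p - 350 - 240*sqrt(2))/(8*(p^4 - 6*sqrt(2)*p^3 - 2*p^3 + 12*sqrt(2)*p^2 + 19*p^2 - 36*p - 6*sqrt(2)*p + 18))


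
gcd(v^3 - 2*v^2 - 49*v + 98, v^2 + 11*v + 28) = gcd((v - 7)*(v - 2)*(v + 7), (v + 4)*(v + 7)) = v + 7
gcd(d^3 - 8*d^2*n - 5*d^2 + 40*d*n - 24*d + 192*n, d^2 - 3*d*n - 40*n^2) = d - 8*n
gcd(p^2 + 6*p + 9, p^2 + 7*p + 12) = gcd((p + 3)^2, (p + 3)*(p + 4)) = p + 3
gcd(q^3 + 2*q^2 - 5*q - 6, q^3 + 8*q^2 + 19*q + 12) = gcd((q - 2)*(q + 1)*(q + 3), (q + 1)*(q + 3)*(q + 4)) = q^2 + 4*q + 3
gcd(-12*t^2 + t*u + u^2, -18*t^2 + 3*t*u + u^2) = 3*t - u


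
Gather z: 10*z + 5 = 10*z + 5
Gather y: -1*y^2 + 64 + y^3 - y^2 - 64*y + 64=y^3 - 2*y^2 - 64*y + 128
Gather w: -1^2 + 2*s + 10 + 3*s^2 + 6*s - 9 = 3*s^2 + 8*s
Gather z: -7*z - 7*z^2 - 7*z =-7*z^2 - 14*z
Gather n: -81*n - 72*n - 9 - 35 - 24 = -153*n - 68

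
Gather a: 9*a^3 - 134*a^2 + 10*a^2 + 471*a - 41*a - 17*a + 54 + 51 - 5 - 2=9*a^3 - 124*a^2 + 413*a + 98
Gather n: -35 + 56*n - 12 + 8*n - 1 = 64*n - 48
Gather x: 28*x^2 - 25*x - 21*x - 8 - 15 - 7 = 28*x^2 - 46*x - 30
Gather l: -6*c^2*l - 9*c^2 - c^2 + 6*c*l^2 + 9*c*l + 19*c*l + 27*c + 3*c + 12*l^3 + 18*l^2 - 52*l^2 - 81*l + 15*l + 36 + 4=-10*c^2 + 30*c + 12*l^3 + l^2*(6*c - 34) + l*(-6*c^2 + 28*c - 66) + 40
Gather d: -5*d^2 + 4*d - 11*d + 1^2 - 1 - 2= -5*d^2 - 7*d - 2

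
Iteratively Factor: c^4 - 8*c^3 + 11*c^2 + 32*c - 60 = (c - 2)*(c^3 - 6*c^2 - c + 30) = (c - 5)*(c - 2)*(c^2 - c - 6) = (c - 5)*(c - 2)*(c + 2)*(c - 3)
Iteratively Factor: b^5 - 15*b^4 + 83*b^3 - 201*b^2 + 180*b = (b - 5)*(b^4 - 10*b^3 + 33*b^2 - 36*b) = b*(b - 5)*(b^3 - 10*b^2 + 33*b - 36) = b*(b - 5)*(b - 3)*(b^2 - 7*b + 12) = b*(b - 5)*(b - 4)*(b - 3)*(b - 3)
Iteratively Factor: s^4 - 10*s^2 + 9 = (s + 3)*(s^3 - 3*s^2 - s + 3) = (s + 1)*(s + 3)*(s^2 - 4*s + 3) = (s - 1)*(s + 1)*(s + 3)*(s - 3)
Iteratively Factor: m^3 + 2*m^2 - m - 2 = (m + 1)*(m^2 + m - 2) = (m + 1)*(m + 2)*(m - 1)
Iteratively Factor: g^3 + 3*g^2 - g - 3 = (g + 1)*(g^2 + 2*g - 3) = (g + 1)*(g + 3)*(g - 1)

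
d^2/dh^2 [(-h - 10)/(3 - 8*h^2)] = 16*(32*h^2*(h + 10) - (3*h + 10)*(8*h^2 - 3))/(8*h^2 - 3)^3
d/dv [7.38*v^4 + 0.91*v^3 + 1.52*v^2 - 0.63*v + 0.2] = 29.52*v^3 + 2.73*v^2 + 3.04*v - 0.63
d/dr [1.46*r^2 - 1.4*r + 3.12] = 2.92*r - 1.4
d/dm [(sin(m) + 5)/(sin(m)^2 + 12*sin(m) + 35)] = -cos(m)/(sin(m) + 7)^2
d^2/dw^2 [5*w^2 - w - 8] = 10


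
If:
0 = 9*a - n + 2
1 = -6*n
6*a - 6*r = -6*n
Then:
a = -13/54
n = -1/6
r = -11/27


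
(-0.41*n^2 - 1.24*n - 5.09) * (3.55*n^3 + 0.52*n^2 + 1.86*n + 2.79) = -1.4555*n^5 - 4.6152*n^4 - 19.4769*n^3 - 6.0971*n^2 - 12.927*n - 14.2011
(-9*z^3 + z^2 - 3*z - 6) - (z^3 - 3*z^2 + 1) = -10*z^3 + 4*z^2 - 3*z - 7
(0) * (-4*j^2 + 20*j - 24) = 0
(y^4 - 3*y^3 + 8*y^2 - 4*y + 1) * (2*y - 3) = 2*y^5 - 9*y^4 + 25*y^3 - 32*y^2 + 14*y - 3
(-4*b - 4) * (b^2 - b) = -4*b^3 + 4*b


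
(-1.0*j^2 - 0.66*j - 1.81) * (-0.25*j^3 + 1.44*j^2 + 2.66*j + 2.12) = 0.25*j^5 - 1.275*j^4 - 3.1579*j^3 - 6.482*j^2 - 6.2138*j - 3.8372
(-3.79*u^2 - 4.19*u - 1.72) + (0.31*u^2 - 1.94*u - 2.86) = -3.48*u^2 - 6.13*u - 4.58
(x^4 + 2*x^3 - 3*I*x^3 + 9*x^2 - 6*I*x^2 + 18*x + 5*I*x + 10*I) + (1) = x^4 + 2*x^3 - 3*I*x^3 + 9*x^2 - 6*I*x^2 + 18*x + 5*I*x + 1 + 10*I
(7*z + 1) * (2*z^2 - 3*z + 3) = 14*z^3 - 19*z^2 + 18*z + 3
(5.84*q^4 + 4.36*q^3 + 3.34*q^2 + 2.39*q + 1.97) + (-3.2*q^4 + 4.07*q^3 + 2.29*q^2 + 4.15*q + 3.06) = 2.64*q^4 + 8.43*q^3 + 5.63*q^2 + 6.54*q + 5.03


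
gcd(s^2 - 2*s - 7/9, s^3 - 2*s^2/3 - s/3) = s + 1/3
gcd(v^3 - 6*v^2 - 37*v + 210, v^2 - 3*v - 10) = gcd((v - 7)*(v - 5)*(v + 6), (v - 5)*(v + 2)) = v - 5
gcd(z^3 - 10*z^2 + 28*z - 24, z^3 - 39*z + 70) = z - 2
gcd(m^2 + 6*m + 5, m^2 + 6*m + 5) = m^2 + 6*m + 5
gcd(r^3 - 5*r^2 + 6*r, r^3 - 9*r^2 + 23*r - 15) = r - 3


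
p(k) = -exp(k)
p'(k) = -exp(k)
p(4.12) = -61.56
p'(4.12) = -61.56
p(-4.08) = -0.02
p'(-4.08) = -0.02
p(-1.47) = -0.23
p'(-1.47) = -0.23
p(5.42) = -225.88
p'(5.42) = -225.88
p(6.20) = -492.75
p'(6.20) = -492.75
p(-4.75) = -0.01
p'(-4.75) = -0.01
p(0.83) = -2.29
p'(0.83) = -2.29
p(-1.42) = -0.24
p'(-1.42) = -0.24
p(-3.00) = -0.05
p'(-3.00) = -0.05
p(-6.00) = 0.00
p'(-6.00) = 0.00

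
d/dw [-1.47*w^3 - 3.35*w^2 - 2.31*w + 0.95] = -4.41*w^2 - 6.7*w - 2.31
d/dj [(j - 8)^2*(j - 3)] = (j - 8)*(3*j - 14)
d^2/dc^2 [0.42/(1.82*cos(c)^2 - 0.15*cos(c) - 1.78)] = (5.564832*(1 - cos(c)^2)^2 - 0.34398*cos(c)^3 + 8.234394*cos(c)^2 + 0.57582*cos(c) - 8.304996)/(-1.82*cos(c)^2 + 0.15*cos(c) + 1.78)^3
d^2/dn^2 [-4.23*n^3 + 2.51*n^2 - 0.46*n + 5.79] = 5.02 - 25.38*n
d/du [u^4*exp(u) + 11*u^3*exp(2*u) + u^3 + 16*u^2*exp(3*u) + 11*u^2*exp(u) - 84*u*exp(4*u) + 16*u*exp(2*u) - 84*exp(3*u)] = u^4*exp(u) + 22*u^3*exp(2*u) + 4*u^3*exp(u) + 48*u^2*exp(3*u) + 33*u^2*exp(2*u) + 11*u^2*exp(u) + 3*u^2 - 336*u*exp(4*u) + 32*u*exp(3*u) + 32*u*exp(2*u) + 22*u*exp(u) - 84*exp(4*u) - 252*exp(3*u) + 16*exp(2*u)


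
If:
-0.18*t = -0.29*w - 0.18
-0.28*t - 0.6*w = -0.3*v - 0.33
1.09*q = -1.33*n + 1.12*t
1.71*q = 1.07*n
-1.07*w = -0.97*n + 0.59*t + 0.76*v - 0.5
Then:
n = 0.69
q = 0.43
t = 1.24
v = 0.36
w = 0.15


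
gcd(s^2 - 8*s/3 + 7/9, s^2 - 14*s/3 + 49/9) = s - 7/3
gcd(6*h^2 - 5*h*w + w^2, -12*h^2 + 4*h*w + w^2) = -2*h + w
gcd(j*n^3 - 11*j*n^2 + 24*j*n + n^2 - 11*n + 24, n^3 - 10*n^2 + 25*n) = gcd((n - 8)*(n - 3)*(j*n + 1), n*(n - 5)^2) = 1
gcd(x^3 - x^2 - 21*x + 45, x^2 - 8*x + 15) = x - 3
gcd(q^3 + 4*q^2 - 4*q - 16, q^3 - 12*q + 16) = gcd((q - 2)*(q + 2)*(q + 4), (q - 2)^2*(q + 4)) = q^2 + 2*q - 8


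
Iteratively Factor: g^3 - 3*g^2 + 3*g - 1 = (g - 1)*(g^2 - 2*g + 1) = (g - 1)^2*(g - 1)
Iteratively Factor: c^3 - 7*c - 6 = (c - 3)*(c^2 + 3*c + 2) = (c - 3)*(c + 2)*(c + 1)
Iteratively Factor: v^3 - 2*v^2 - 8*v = (v + 2)*(v^2 - 4*v) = (v - 4)*(v + 2)*(v)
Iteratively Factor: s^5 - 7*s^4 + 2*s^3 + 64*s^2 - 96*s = (s)*(s^4 - 7*s^3 + 2*s^2 + 64*s - 96) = s*(s - 2)*(s^3 - 5*s^2 - 8*s + 48) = s*(s - 4)*(s - 2)*(s^2 - s - 12) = s*(s - 4)*(s - 2)*(s + 3)*(s - 4)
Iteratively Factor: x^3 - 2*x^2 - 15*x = (x - 5)*(x^2 + 3*x) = x*(x - 5)*(x + 3)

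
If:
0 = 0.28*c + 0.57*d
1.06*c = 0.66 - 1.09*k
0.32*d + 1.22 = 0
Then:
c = 7.76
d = -3.81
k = -6.94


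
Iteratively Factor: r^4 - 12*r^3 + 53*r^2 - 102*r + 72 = (r - 4)*(r^3 - 8*r^2 + 21*r - 18) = (r - 4)*(r - 2)*(r^2 - 6*r + 9) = (r - 4)*(r - 3)*(r - 2)*(r - 3)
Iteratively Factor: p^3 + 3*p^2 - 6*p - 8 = (p - 2)*(p^2 + 5*p + 4) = (p - 2)*(p + 4)*(p + 1)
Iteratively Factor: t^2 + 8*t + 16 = (t + 4)*(t + 4)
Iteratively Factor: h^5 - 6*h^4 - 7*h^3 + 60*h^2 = (h - 4)*(h^4 - 2*h^3 - 15*h^2) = h*(h - 4)*(h^3 - 2*h^2 - 15*h) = h*(h - 4)*(h + 3)*(h^2 - 5*h) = h*(h - 5)*(h - 4)*(h + 3)*(h)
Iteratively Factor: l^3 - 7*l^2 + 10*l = (l)*(l^2 - 7*l + 10) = l*(l - 2)*(l - 5)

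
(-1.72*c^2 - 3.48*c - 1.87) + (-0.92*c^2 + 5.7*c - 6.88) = -2.64*c^2 + 2.22*c - 8.75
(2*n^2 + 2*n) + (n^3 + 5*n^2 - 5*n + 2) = n^3 + 7*n^2 - 3*n + 2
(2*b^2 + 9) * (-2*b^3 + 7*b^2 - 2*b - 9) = -4*b^5 + 14*b^4 - 22*b^3 + 45*b^2 - 18*b - 81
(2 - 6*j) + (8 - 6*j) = 10 - 12*j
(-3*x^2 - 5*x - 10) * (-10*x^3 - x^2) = 30*x^5 + 53*x^4 + 105*x^3 + 10*x^2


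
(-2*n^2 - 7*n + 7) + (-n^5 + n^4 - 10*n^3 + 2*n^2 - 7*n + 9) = -n^5 + n^4 - 10*n^3 - 14*n + 16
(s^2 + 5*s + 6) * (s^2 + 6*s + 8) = s^4 + 11*s^3 + 44*s^2 + 76*s + 48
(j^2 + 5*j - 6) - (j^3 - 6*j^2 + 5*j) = -j^3 + 7*j^2 - 6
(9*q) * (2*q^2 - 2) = 18*q^3 - 18*q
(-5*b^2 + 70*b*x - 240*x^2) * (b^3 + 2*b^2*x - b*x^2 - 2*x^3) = -5*b^5 + 60*b^4*x - 95*b^3*x^2 - 540*b^2*x^3 + 100*b*x^4 + 480*x^5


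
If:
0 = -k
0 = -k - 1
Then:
No Solution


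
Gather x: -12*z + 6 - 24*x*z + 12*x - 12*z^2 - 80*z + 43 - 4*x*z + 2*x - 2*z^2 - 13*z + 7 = x*(14 - 28*z) - 14*z^2 - 105*z + 56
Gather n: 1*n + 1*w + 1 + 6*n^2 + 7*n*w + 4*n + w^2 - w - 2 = 6*n^2 + n*(7*w + 5) + w^2 - 1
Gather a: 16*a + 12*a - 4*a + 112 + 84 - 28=24*a + 168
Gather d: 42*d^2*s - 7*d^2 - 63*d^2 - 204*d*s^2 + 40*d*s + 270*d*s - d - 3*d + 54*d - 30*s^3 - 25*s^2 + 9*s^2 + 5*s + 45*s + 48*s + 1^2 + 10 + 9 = d^2*(42*s - 70) + d*(-204*s^2 + 310*s + 50) - 30*s^3 - 16*s^2 + 98*s + 20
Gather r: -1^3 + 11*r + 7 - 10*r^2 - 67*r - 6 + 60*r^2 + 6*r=50*r^2 - 50*r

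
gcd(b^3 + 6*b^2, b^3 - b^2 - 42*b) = b^2 + 6*b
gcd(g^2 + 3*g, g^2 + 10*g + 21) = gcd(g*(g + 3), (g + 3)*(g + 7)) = g + 3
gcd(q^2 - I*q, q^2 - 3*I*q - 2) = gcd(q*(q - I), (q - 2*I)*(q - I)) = q - I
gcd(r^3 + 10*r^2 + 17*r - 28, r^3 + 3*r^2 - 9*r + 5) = r - 1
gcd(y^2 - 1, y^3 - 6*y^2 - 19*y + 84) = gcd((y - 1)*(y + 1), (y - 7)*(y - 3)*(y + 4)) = 1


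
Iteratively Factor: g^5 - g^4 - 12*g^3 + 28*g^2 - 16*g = (g - 2)*(g^4 + g^3 - 10*g^2 + 8*g) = (g - 2)*(g + 4)*(g^3 - 3*g^2 + 2*g) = (g - 2)*(g - 1)*(g + 4)*(g^2 - 2*g) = (g - 2)^2*(g - 1)*(g + 4)*(g)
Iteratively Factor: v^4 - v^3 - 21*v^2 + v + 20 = (v + 4)*(v^3 - 5*v^2 - v + 5) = (v - 5)*(v + 4)*(v^2 - 1) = (v - 5)*(v + 1)*(v + 4)*(v - 1)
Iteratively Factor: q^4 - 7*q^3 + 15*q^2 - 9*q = (q - 3)*(q^3 - 4*q^2 + 3*q) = (q - 3)^2*(q^2 - q) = q*(q - 3)^2*(q - 1)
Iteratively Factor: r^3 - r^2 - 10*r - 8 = (r - 4)*(r^2 + 3*r + 2) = (r - 4)*(r + 2)*(r + 1)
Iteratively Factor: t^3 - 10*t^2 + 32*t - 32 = (t - 2)*(t^2 - 8*t + 16) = (t - 4)*(t - 2)*(t - 4)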